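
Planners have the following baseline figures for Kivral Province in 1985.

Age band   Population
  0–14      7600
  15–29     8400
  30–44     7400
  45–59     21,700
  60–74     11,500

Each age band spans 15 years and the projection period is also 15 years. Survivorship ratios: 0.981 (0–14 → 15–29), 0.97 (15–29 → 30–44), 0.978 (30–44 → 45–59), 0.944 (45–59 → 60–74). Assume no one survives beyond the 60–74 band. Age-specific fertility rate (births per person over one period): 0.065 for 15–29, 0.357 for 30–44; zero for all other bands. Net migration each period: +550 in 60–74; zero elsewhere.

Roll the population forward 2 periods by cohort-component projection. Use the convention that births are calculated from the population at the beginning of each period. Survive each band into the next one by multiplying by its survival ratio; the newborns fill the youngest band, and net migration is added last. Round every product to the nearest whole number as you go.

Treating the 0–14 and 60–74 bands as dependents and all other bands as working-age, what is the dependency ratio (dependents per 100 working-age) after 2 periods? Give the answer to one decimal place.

58.8

(Groups numbered youngest = 1 to oldest = 5.)
After projecting period 1:
Births: 8400 × 0.065 = 546, 7400 × 0.357 = 2642 → total 3188
Group 2: 7600 × 0.981 = 7456
Group 3: 8400 × 0.97 = 8148
Group 4: 7400 × 0.978 = 7237
Group 5: 21700 × 0.944 = 20485
Net migration: Group 5 + 550 → 21035
Population now: 0–14=3188, 15–29=7456, 30–44=8148, 45–59=7237, 60–74=21035
After projecting period 2:
Births: 7456 × 0.065 = 485, 8148 × 0.357 = 2909 → total 3394
Group 2: 3188 × 0.981 = 3127
Group 3: 7456 × 0.97 = 7232
Group 4: 8148 × 0.978 = 7969
Group 5: 7237 × 0.944 = 6832
Net migration: Group 5 + 550 → 7382
Population now: 0–14=3394, 15–29=3127, 30–44=7232, 45–59=7969, 60–74=7382
Dependents (band 0–14 + band 60–74) = 3394 + 7382 = 10776; working-age = 18328; ratio = 10776/18328 × 100 = 58.8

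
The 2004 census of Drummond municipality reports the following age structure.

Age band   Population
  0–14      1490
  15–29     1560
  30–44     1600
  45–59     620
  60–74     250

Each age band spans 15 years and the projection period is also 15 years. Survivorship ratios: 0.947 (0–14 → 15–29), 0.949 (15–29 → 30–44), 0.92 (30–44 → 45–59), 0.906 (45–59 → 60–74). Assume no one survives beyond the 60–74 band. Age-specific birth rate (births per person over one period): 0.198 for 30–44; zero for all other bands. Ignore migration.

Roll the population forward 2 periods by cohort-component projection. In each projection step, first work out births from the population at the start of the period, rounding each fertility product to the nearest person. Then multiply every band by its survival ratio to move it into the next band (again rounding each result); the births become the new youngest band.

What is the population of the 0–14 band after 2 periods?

Let group 1 be 0–14 through group 5 = 60–74.
— Period 1 —
Births: 1600 * 0.198 = 317
Group 2: 1490 * 0.947 = 1411
Group 3: 1560 * 0.949 = 1480
Group 4: 1600 * 0.92 = 1472
Group 5: 620 * 0.906 = 562
End of period: [317, 1411, 1480, 1472, 562]
— Period 2 —
Births: 1480 * 0.198 = 293
Group 2: 317 * 0.947 = 300
Group 3: 1411 * 0.949 = 1339
Group 4: 1480 * 0.92 = 1362
Group 5: 1472 * 0.906 = 1334
End of period: [293, 300, 1339, 1362, 1334]

293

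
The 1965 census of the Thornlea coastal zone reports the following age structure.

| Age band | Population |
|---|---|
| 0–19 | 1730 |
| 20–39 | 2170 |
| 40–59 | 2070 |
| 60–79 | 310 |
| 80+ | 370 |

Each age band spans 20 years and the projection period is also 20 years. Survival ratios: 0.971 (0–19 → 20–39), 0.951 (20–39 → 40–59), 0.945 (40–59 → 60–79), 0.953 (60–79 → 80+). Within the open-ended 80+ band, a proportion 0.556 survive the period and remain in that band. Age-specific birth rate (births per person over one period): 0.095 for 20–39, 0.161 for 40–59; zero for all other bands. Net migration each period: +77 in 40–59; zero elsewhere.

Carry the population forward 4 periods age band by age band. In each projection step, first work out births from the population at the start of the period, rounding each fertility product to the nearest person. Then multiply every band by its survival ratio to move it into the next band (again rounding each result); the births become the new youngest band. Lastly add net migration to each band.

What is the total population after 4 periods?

4779

[period 1]
Births: 2170 * 0.095 = 206 ; 2070 * 0.161 = 333 ⇒ total 539
20–39: 1730 * 0.971 = 1680
40–59: 2170 * 0.951 = 2064
60–79: 2070 * 0.945 = 1956
80+: 310 * 0.953 + 370 * 0.556 = 295 + 206 = 501
Net migration: 40–59 + 77 → 2141
Giving 539 / 1680 / 2141 / 1956 / 501.
[period 2]
Births: 1680 * 0.095 = 160 ; 2141 * 0.161 = 345 ⇒ total 505
20–39: 539 * 0.971 = 523
40–59: 1680 * 0.951 = 1598
60–79: 2141 * 0.945 = 2023
80+: 1956 * 0.953 + 501 * 0.556 = 1864 + 279 = 2143
Net migration: 40–59 + 77 → 1675
Giving 505 / 523 / 1675 / 2023 / 2143.
[period 3]
Births: 523 * 0.095 = 50 ; 1675 * 0.161 = 270 ⇒ total 320
20–39: 505 * 0.971 = 490
40–59: 523 * 0.951 = 497
60–79: 1675 * 0.945 = 1583
80+: 2023 * 0.953 + 2143 * 0.556 = 1928 + 1192 = 3120
Net migration: 40–59 + 77 → 574
Giving 320 / 490 / 574 / 1583 / 3120.
[period 4]
Births: 490 * 0.095 = 47 ; 574 * 0.161 = 92 ⇒ total 139
20–39: 320 * 0.971 = 311
40–59: 490 * 0.951 = 466
60–79: 574 * 0.945 = 542
80+: 1583 * 0.953 + 3120 * 0.556 = 1509 + 1735 = 3244
Net migration: 40–59 + 77 → 543
Giving 139 / 311 / 543 / 542 / 3244.
Total after period 4: 139 + 311 + 543 + 542 + 3244 = 4779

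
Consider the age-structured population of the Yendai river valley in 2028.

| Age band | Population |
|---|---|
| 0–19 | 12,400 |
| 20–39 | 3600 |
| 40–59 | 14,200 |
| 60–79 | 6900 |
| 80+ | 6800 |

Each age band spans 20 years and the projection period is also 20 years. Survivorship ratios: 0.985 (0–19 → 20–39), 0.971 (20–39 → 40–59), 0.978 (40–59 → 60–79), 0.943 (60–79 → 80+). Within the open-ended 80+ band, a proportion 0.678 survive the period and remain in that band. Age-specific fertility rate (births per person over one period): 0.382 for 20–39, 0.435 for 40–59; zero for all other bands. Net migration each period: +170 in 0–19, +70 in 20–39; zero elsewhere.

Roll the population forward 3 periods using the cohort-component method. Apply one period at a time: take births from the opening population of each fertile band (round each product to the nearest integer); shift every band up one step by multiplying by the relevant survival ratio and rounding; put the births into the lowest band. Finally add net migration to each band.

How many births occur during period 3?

8121

After projecting period 1:
Births: 3600 * 0.382 = 1375  |  14200 * 0.435 = 6177 ⇒ total 7552
20–39: 12400 * 0.985 = 12214
40–59: 3600 * 0.971 = 3496
60–79: 14200 * 0.978 = 13888
80+: 6900 * 0.943 + 6800 * 0.678 = 6507 + 4610 = 11117
Net migration: 0–19 + 170 → 7722; 20–39 + 70 → 12284
End of period: [7722, 12284, 3496, 13888, 11117]
After projecting period 2:
Births: 12284 * 0.382 = 4692  |  3496 * 0.435 = 1521 ⇒ total 6213
20–39: 7722 * 0.985 = 7606
40–59: 12284 * 0.971 = 11928
60–79: 3496 * 0.978 = 3419
80+: 13888 * 0.943 + 11117 * 0.678 = 13096 + 7537 = 20633
Net migration: 0–19 + 170 → 6383; 20–39 + 70 → 7676
End of period: [6383, 7676, 11928, 3419, 20633]
After projecting period 3:
Births: 7676 * 0.382 = 2932  |  11928 * 0.435 = 5189 ⇒ total 8121
20–39: 6383 * 0.985 = 6287
40–59: 7676 * 0.971 = 7453
60–79: 11928 * 0.978 = 11666
80+: 3419 * 0.943 + 20633 * 0.678 = 3224 + 13989 = 17213
Net migration: 0–19 + 170 → 8291; 20–39 + 70 → 6357
End of period: [8291, 6357, 7453, 11666, 17213]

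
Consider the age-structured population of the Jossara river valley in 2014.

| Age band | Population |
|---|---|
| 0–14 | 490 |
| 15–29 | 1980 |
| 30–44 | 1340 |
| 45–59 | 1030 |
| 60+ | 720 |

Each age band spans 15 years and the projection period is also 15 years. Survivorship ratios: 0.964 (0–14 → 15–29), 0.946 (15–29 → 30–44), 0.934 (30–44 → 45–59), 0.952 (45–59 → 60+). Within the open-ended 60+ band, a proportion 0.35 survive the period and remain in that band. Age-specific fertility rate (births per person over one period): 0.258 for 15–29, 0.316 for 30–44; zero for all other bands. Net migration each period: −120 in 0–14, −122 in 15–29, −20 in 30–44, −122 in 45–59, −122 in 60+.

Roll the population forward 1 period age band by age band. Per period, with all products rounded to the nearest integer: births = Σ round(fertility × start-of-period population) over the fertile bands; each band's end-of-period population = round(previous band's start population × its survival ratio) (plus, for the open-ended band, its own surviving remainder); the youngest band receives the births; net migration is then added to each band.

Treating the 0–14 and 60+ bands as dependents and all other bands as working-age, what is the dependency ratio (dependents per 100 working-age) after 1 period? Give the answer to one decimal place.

57.8

Period 1.
Births: 1980 * 0.258 = 511  |  1340 * 0.316 = 423 — total 934
15–29: 490 * 0.964 = 472
30–44: 1980 * 0.946 = 1873
45–59: 1340 * 0.934 = 1252
60+: 1030 * 0.952 + 720 * 0.35 = 981 + 252 = 1233
Net migration: 0–14 − 120 → 814; 15–29 − 122 → 350; 30–44 − 20 → 1853; 45–59 − 122 → 1130; 60+ − 122 → 1111
End of period: [814, 350, 1853, 1130, 1111]
Dependents (band 0–14 + band 60+) = 814 + 1111 = 1925; working-age = 3333; ratio = 1925/3333 × 100 = 57.8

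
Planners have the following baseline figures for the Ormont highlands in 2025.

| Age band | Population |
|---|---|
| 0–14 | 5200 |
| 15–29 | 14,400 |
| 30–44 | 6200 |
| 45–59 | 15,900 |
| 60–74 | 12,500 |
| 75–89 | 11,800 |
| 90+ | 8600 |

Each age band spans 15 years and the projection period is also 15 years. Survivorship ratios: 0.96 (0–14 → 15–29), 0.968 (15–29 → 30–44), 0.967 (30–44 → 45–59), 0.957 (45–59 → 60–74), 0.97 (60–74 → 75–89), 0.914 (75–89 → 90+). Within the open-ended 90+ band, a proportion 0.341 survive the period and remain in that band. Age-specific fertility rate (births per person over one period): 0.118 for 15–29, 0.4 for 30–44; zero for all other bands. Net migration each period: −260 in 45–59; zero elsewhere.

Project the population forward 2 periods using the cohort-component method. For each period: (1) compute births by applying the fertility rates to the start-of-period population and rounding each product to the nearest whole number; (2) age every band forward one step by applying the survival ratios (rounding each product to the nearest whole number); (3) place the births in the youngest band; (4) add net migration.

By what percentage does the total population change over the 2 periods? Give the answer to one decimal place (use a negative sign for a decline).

-13.9

After projecting period 1:
Births: 14400 × 0.118 = 1699, 6200 × 0.4 = 2480 ⇒ total 4179
15–29: 5200 × 0.96 = 4992
30–44: 14400 × 0.968 = 13939
45–59: 6200 × 0.967 = 5995
60–74: 15900 × 0.957 = 15216
75–89: 12500 × 0.97 = 12125
90+: 11800 × 0.914 + 8600 × 0.341 = 10785 + 2933 = 13718
Net migration: 45–59 − 260 → 5735
Giving 4179 / 4992 / 13939 / 5735 / 15216 / 12125 / 13718.
After projecting period 2:
Births: 4992 × 0.118 = 589, 13939 × 0.4 = 5576 ⇒ total 6165
15–29: 4179 × 0.96 = 4012
30–44: 4992 × 0.968 = 4832
45–59: 13939 × 0.967 = 13479
60–74: 5735 × 0.957 = 5488
75–89: 15216 × 0.97 = 14760
90+: 12125 × 0.914 + 13718 × 0.341 = 11082 + 4678 = 15760
Net migration: 45–59 − 260 → 13219
Giving 6165 / 4012 / 4832 / 13219 / 5488 / 14760 / 15760.
Total: 74600 → 64236; change = -10364; percentage change = -13.9%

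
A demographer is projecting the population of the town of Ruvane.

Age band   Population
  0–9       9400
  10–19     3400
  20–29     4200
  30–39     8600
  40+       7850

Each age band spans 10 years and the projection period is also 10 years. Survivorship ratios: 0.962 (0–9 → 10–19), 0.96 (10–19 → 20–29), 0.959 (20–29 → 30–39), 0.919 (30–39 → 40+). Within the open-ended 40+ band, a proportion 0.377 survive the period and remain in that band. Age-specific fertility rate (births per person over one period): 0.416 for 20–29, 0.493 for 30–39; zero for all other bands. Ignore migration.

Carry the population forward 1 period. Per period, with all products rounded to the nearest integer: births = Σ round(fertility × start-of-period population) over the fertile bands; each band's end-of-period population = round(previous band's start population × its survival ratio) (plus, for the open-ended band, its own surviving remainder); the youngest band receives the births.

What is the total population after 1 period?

Let group 1 be 0–9 through group 5 = 40+.
[period 1]
Births: 4200 * 0.416 = 1747  |  8600 * 0.493 = 4240 → 5987
Group 2: 9400 * 0.962 = 9043
Group 3: 3400 * 0.96 = 3264
Group 4: 4200 * 0.959 = 4028
Group 5: 8600 * 0.919 + 7850 * 0.377 = 7903 + 2959 = 10862
Population now: 0–9=5987, 10–19=9043, 20–29=3264, 30–39=4028, 40+=10862
Total after period 1: 5987 + 9043 + 3264 + 4028 + 10862 = 33184

33184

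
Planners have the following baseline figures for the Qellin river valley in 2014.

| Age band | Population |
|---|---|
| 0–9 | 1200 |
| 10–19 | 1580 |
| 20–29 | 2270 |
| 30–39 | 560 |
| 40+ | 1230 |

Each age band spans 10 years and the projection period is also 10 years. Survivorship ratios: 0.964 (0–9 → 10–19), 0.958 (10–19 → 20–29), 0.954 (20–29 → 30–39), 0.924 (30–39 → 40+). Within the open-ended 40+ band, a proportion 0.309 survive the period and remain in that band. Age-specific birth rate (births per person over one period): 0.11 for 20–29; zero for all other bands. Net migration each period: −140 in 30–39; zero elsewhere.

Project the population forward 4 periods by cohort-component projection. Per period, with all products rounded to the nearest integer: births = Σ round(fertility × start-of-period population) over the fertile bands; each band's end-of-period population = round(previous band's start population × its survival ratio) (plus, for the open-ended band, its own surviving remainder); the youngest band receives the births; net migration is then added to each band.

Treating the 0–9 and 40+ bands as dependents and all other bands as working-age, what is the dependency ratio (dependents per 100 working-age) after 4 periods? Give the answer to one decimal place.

After projecting period 1:
Births: 2270 × 0.11 = 250
10–19: 1200 × 0.964 = 1157
20–29: 1580 × 0.958 = 1514
30–39: 2270 × 0.954 = 2166
40+: 560 × 0.924 + 1230 × 0.309 = 517 + 380 = 897
Net migration: 30–39 − 140 → 2026
Population now: 0–9=250, 10–19=1157, 20–29=1514, 30–39=2026, 40+=897
After projecting period 2:
Births: 1514 × 0.11 = 167
10–19: 250 × 0.964 = 241
20–29: 1157 × 0.958 = 1108
30–39: 1514 × 0.954 = 1444
40+: 2026 × 0.924 + 897 × 0.309 = 1872 + 277 = 2149
Net migration: 30–39 − 140 → 1304
Population now: 0–9=167, 10–19=241, 20–29=1108, 30–39=1304, 40+=2149
After projecting period 3:
Births: 1108 × 0.11 = 122
10–19: 167 × 0.964 = 161
20–29: 241 × 0.958 = 231
30–39: 1108 × 0.954 = 1057
40+: 1304 × 0.924 + 2149 × 0.309 = 1205 + 664 = 1869
Net migration: 30–39 − 140 → 917
Population now: 0–9=122, 10–19=161, 20–29=231, 30–39=917, 40+=1869
After projecting period 4:
Births: 231 × 0.11 = 25
10–19: 122 × 0.964 = 118
20–29: 161 × 0.958 = 154
30–39: 231 × 0.954 = 220
40+: 917 × 0.924 + 1869 × 0.309 = 847 + 578 = 1425
Net migration: 30–39 − 140 → 80
Population now: 0–9=25, 10–19=118, 20–29=154, 30–39=80, 40+=1425
Dependents (band 0–9 + band 40+) = 25 + 1425 = 1450; working-age = 352; ratio = 1450/352 × 100 = 411.9

411.9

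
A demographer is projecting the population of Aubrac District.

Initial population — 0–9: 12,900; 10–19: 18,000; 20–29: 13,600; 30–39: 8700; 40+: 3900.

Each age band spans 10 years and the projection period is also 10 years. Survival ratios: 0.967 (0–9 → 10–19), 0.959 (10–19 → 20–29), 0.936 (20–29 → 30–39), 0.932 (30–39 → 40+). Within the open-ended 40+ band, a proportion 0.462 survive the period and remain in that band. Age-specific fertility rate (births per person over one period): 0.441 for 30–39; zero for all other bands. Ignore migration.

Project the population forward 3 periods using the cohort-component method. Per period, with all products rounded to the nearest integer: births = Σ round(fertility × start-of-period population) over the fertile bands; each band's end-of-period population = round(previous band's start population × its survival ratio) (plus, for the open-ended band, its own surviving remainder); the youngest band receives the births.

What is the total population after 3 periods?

49963

Call the bands 1 to 5, youngest first.
— Period 1 —
Births: 8700 × 0.441 = 3837
Band 2: 12900 × 0.967 = 12474
Band 3: 18000 × 0.959 = 17262
Band 4: 13600 × 0.936 = 12730
Band 5: 8700 × 0.932 + 3900 × 0.462 = 8108 + 1802 = 9910
End of period: [3837, 12474, 17262, 12730, 9910]
— Period 2 —
Births: 12730 × 0.441 = 5614
Band 2: 3837 × 0.967 = 3710
Band 3: 12474 × 0.959 = 11963
Band 4: 17262 × 0.936 = 16157
Band 5: 12730 × 0.932 + 9910 × 0.462 = 11864 + 4578 = 16442
End of period: [5614, 3710, 11963, 16157, 16442]
— Period 3 —
Births: 16157 × 0.441 = 7125
Band 2: 5614 × 0.967 = 5429
Band 3: 3710 × 0.959 = 3558
Band 4: 11963 × 0.936 = 11197
Band 5: 16157 × 0.932 + 16442 × 0.462 = 15058 + 7596 = 22654
End of period: [7125, 5429, 3558, 11197, 22654]
Total after period 3: 7125 + 5429 + 3558 + 11197 + 22654 = 49963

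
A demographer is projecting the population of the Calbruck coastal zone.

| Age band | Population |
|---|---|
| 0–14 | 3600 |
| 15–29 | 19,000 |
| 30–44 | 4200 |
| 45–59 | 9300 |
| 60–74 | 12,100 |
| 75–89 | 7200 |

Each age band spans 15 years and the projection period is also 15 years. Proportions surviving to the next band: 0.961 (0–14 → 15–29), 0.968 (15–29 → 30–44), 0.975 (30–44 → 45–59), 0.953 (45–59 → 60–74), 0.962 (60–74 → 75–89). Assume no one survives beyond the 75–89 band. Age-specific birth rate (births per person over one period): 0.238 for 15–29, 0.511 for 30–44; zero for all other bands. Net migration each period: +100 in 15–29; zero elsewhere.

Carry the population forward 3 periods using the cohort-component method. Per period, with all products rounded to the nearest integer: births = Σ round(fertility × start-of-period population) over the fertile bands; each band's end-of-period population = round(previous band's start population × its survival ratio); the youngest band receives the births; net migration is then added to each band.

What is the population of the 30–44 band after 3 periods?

Let band 1 be 0–14 through band 6 = 75–89.
— Period 1 —
Births: 19000 × 0.238 = 4522, 4200 × 0.511 = 2146 ⇒ total 6668
Band 2: 3600 × 0.961 = 3460
Band 3: 19000 × 0.968 = 18392
Band 4: 4200 × 0.975 = 4095
Band 5: 9300 × 0.953 = 8863
Band 6: 12100 × 0.962 = 11640
Net migration: Band 2 + 100 → 3560
Population now: 0–14=6668, 15–29=3560, 30–44=18392, 45–59=4095, 60–74=8863, 75–89=11640
— Period 2 —
Births: 3560 × 0.238 = 847, 18392 × 0.511 = 9398 ⇒ total 10245
Band 2: 6668 × 0.961 = 6408
Band 3: 3560 × 0.968 = 3446
Band 4: 18392 × 0.975 = 17932
Band 5: 4095 × 0.953 = 3903
Band 6: 8863 × 0.962 = 8526
Net migration: Band 2 + 100 → 6508
Population now: 0–14=10245, 15–29=6508, 30–44=3446, 45–59=17932, 60–74=3903, 75–89=8526
— Period 3 —
Births: 6508 × 0.238 = 1549, 3446 × 0.511 = 1761 ⇒ total 3310
Band 2: 10245 × 0.961 = 9845
Band 3: 6508 × 0.968 = 6300
Band 4: 3446 × 0.975 = 3360
Band 5: 17932 × 0.953 = 17089
Band 6: 3903 × 0.962 = 3755
Net migration: Band 2 + 100 → 9945
Population now: 0–14=3310, 15–29=9945, 30–44=6300, 45–59=3360, 60–74=17089, 75–89=3755

6300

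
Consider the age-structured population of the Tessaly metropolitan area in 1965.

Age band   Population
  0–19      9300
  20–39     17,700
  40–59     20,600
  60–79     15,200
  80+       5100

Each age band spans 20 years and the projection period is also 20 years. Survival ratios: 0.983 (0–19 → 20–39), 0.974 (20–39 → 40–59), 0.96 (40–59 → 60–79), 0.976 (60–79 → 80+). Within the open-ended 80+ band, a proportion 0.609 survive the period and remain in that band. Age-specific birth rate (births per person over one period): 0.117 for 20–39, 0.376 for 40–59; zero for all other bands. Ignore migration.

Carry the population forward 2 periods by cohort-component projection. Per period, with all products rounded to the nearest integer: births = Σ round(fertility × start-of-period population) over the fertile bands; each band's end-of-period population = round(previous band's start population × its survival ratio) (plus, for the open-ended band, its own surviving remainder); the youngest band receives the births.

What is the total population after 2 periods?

Period 1:
Births: 17700 * 0.117 = 2071, 20600 * 0.376 = 7746 → total 9817
20–39: 9300 * 0.983 = 9142
40–59: 17700 * 0.974 = 17240
60–79: 20600 * 0.96 = 19776
80+: 15200 * 0.976 + 5100 * 0.609 = 14835 + 3106 = 17941
→ [9817, 9142, 17240, 19776, 17941]
Period 2:
Births: 9142 * 0.117 = 1070, 17240 * 0.376 = 6482 → total 7552
20–39: 9817 * 0.983 = 9650
40–59: 9142 * 0.974 = 8904
60–79: 17240 * 0.96 = 16550
80+: 19776 * 0.976 + 17941 * 0.609 = 19301 + 10926 = 30227
→ [7552, 9650, 8904, 16550, 30227]
Total after period 2: 7552 + 9650 + 8904 + 16550 + 30227 = 72883

72883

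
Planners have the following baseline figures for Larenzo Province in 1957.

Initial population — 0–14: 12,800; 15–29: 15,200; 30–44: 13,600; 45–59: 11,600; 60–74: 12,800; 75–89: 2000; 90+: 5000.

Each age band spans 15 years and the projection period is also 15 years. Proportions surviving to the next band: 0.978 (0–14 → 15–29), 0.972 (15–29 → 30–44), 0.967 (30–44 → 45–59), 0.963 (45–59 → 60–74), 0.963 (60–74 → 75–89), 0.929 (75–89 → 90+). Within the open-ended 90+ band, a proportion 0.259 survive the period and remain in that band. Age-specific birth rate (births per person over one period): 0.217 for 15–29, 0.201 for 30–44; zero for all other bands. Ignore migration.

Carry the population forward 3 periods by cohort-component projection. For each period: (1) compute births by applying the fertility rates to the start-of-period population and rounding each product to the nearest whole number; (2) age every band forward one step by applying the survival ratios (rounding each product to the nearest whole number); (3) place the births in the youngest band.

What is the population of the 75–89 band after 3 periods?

12195

(Bands numbered youngest = 1 to oldest = 7.)
[period 1]
Births: 15200 * 0.217 = 3298, 13600 * 0.201 = 2734 → total 6032
Band 2: 12800 * 0.978 = 12518
Band 3: 15200 * 0.972 = 14774
Band 4: 13600 * 0.967 = 13151
Band 5: 11600 * 0.963 = 11171
Band 6: 12800 * 0.963 = 12326
Band 7: 2000 * 0.929 + 5000 * 0.259 = 1858 + 1295 = 3153
Giving 6032 / 12518 / 14774 / 13151 / 11171 / 12326 / 3153.
[period 2]
Births: 12518 * 0.217 = 2716, 14774 * 0.201 = 2970 → total 5686
Band 2: 6032 * 0.978 = 5899
Band 3: 12518 * 0.972 = 12167
Band 4: 14774 * 0.967 = 14286
Band 5: 13151 * 0.963 = 12664
Band 6: 11171 * 0.963 = 10758
Band 7: 12326 * 0.929 + 3153 * 0.259 = 11451 + 817 = 12268
Giving 5686 / 5899 / 12167 / 14286 / 12664 / 10758 / 12268.
[period 3]
Births: 5899 * 0.217 = 1280, 12167 * 0.201 = 2446 → total 3726
Band 2: 5686 * 0.978 = 5561
Band 3: 5899 * 0.972 = 5734
Band 4: 12167 * 0.967 = 11765
Band 5: 14286 * 0.963 = 13757
Band 6: 12664 * 0.963 = 12195
Band 7: 10758 * 0.929 + 12268 * 0.259 = 9994 + 3177 = 13171
Giving 3726 / 5561 / 5734 / 11765 / 13757 / 12195 / 13171.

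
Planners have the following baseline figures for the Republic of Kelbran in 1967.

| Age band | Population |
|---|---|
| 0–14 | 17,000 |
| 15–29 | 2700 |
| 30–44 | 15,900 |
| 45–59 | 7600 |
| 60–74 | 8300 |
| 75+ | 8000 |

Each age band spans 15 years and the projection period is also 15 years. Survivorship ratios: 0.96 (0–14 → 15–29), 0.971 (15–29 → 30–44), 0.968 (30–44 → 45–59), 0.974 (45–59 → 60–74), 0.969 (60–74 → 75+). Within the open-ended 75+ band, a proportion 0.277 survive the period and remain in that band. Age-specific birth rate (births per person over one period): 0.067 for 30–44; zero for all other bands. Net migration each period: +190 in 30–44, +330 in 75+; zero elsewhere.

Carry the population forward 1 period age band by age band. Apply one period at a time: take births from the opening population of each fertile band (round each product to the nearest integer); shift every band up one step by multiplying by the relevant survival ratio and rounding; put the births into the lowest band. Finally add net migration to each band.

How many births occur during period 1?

Let group 1 be 0–14 through group 6 = 75+.
After projecting period 1:
Births: 15900 × 0.067 = 1065
Group 2: 17000 × 0.96 = 16320
Group 3: 2700 × 0.971 = 2622
Group 4: 15900 × 0.968 = 15391
Group 5: 7600 × 0.974 = 7402
Group 6: 8300 × 0.969 + 8000 × 0.277 = 8043 + 2216 = 10259
Net migration: Group 3 + 190 → 2812; Group 6 + 330 → 10589
Population now: 0–14=1065, 15–29=16320, 30–44=2812, 45–59=15391, 60–74=7402, 75+=10589

1065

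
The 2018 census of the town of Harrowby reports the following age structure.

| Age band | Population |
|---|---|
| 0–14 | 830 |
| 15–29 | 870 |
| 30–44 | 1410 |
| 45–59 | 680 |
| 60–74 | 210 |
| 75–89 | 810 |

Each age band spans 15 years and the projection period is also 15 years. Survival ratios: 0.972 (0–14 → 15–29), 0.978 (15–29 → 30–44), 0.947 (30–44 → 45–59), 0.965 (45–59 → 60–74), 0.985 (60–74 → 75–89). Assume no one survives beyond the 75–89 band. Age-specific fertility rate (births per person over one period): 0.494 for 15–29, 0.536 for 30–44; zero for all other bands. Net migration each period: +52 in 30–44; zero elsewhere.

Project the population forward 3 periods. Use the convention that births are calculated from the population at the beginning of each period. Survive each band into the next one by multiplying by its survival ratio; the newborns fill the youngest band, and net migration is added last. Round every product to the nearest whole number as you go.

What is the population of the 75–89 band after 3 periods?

Period 1:
Births: 870 × 0.494 = 430  |  1410 × 0.536 = 756 — total 1186
15–29: 830 × 0.972 = 807
30–44: 870 × 0.978 = 851
45–59: 1410 × 0.947 = 1335
60–74: 680 × 0.965 = 656
75–89: 210 × 0.985 = 207
Net migration: 30–44 + 52 → 903
Giving 1186 / 807 / 903 / 1335 / 656 / 207.
Period 2:
Births: 807 × 0.494 = 399  |  903 × 0.536 = 484 — total 883
15–29: 1186 × 0.972 = 1153
30–44: 807 × 0.978 = 789
45–59: 903 × 0.947 = 855
60–74: 1335 × 0.965 = 1288
75–89: 656 × 0.985 = 646
Net migration: 30–44 + 52 → 841
Giving 883 / 1153 / 841 / 855 / 1288 / 646.
Period 3:
Births: 1153 × 0.494 = 570  |  841 × 0.536 = 451 — total 1021
15–29: 883 × 0.972 = 858
30–44: 1153 × 0.978 = 1128
45–59: 841 × 0.947 = 796
60–74: 855 × 0.965 = 825
75–89: 1288 × 0.985 = 1269
Net migration: 30–44 + 52 → 1180
Giving 1021 / 858 / 1180 / 796 / 825 / 1269.

1269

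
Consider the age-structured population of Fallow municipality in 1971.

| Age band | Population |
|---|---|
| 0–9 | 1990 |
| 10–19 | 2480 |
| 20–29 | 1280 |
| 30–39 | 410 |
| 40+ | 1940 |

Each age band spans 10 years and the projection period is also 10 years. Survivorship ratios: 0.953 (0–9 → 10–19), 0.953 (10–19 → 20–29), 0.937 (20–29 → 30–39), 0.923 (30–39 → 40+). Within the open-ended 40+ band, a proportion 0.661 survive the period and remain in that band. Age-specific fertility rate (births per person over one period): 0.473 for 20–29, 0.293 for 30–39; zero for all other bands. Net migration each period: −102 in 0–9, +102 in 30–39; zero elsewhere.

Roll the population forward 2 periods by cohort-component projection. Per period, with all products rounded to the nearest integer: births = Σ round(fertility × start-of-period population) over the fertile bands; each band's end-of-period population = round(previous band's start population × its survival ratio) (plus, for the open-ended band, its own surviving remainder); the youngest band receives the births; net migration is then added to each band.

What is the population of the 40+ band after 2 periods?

2298

— Period 1 —
Births: 1280 * 0.473 = 605, 410 * 0.293 = 120 → 725
10–19: 1990 * 0.953 = 1896
20–29: 2480 * 0.953 = 2363
30–39: 1280 * 0.937 = 1199
40+: 410 * 0.923 + 1940 * 0.661 = 378 + 1282 = 1660
Net migration: 0–9 − 102 → 623; 30–39 + 102 → 1301
Population now: 0–9=623, 10–19=1896, 20–29=2363, 30–39=1301, 40+=1660
— Period 2 —
Births: 2363 * 0.473 = 1118, 1301 * 0.293 = 381 → 1499
10–19: 623 * 0.953 = 594
20–29: 1896 * 0.953 = 1807
30–39: 2363 * 0.937 = 2214
40+: 1301 * 0.923 + 1660 * 0.661 = 1201 + 1097 = 2298
Net migration: 0–9 − 102 → 1397; 30–39 + 102 → 2316
Population now: 0–9=1397, 10–19=594, 20–29=1807, 30–39=2316, 40+=2298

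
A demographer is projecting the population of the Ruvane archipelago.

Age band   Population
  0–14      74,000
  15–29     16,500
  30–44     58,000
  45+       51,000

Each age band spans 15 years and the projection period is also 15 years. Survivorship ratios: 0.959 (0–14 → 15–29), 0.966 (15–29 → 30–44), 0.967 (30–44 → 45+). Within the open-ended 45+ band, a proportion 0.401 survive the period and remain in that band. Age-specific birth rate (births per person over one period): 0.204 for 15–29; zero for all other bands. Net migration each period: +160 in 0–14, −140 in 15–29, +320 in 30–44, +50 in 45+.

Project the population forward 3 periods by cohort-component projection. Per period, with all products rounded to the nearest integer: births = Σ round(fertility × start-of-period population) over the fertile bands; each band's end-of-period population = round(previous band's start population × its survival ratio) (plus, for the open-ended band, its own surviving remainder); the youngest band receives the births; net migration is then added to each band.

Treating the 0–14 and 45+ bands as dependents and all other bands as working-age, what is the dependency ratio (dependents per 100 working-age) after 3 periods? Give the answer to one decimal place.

496.4

Call the bands 1 to 4, youngest first.
Period 1.
Births: 16500 × 0.204 = 3366
Band 2: 74000 × 0.959 = 70966
Band 3: 16500 × 0.966 = 15939
Band 4: 58000 × 0.967 + 51000 × 0.401 = 56086 + 20451 = 76537
Net migration: Band 1 + 160 → 3526; Band 2 − 140 → 70826; Band 3 + 320 → 16259; Band 4 + 50 → 76587
End of period: [3526, 70826, 16259, 76587]
Period 2.
Births: 70826 × 0.204 = 14449
Band 2: 3526 × 0.959 = 3381
Band 3: 70826 × 0.966 = 68418
Band 4: 16259 × 0.967 + 76587 × 0.401 = 15722 + 30711 = 46433
Net migration: Band 1 + 160 → 14609; Band 2 − 140 → 3241; Band 3 + 320 → 68738; Band 4 + 50 → 46483
End of period: [14609, 3241, 68738, 46483]
Period 3.
Births: 3241 × 0.204 = 661
Band 2: 14609 × 0.959 = 14010
Band 3: 3241 × 0.966 = 3131
Band 4: 68738 × 0.967 + 46483 × 0.401 = 66470 + 18640 = 85110
Net migration: Band 1 + 160 → 821; Band 2 − 140 → 13870; Band 3 + 320 → 3451; Band 4 + 50 → 85160
End of period: [821, 13870, 3451, 85160]
Dependents (band 0–14 + band 45+) = 821 + 85160 = 85981; working-age = 17321; ratio = 85981/17321 × 100 = 496.4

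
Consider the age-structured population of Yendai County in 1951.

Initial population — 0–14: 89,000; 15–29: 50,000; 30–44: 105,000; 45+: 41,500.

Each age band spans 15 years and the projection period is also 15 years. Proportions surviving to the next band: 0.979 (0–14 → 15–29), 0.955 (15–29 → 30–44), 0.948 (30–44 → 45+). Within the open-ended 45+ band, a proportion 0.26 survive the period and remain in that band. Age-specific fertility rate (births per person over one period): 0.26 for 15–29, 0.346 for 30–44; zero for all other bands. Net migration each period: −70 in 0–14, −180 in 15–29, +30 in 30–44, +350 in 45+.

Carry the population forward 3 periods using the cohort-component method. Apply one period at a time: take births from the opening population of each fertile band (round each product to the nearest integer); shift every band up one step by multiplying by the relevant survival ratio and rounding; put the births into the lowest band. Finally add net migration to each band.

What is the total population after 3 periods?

223595

Period 1.
Births: 50000 * 0.26 = 13000 ; 105000 * 0.346 = 36330 — total 49330
15–29: 89000 * 0.979 = 87131
30–44: 50000 * 0.955 = 47750
45+: 105000 * 0.948 + 41500 * 0.26 = 99540 + 10790 = 110330
Net migration: 0–14 − 70 → 49260; 15–29 − 180 → 86951; 30–44 + 30 → 47780; 45+ + 350 → 110680
End of period: [49260, 86951, 47780, 110680]
Period 2.
Births: 86951 * 0.26 = 22607 ; 47780 * 0.346 = 16532 — total 39139
15–29: 49260 * 0.979 = 48226
30–44: 86951 * 0.955 = 83038
45+: 47780 * 0.948 + 110680 * 0.26 = 45295 + 28777 = 74072
Net migration: 0–14 − 70 → 39069; 15–29 − 180 → 48046; 30–44 + 30 → 83068; 45+ + 350 → 74422
End of period: [39069, 48046, 83068, 74422]
Period 3.
Births: 48046 * 0.26 = 12492 ; 83068 * 0.346 = 28742 — total 41234
15–29: 39069 * 0.979 = 38249
30–44: 48046 * 0.955 = 45884
45+: 83068 * 0.948 + 74422 * 0.26 = 78748 + 19350 = 98098
Net migration: 0–14 − 70 → 41164; 15–29 − 180 → 38069; 30–44 + 30 → 45914; 45+ + 350 → 98448
End of period: [41164, 38069, 45914, 98448]
Total after period 3: 41164 + 38069 + 45914 + 98448 = 223595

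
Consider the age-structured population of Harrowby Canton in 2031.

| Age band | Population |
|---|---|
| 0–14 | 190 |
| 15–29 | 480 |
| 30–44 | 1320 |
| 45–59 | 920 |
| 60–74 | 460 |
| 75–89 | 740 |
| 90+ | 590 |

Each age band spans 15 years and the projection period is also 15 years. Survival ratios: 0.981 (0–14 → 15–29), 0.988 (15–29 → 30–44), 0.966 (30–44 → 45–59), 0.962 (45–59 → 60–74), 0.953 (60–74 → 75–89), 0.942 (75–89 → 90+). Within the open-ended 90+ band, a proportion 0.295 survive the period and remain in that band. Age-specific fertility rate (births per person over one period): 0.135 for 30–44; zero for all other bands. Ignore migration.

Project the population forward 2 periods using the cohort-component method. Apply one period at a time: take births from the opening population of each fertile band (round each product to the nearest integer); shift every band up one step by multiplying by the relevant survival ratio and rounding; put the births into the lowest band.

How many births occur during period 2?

Call the groups 1 to 7, youngest first.
Period 1:
Births: 1320 * 0.135 = 178
Group 2: 190 * 0.981 = 186
Group 3: 480 * 0.988 = 474
Group 4: 1320 * 0.966 = 1275
Group 5: 920 * 0.962 = 885
Group 6: 460 * 0.953 = 438
Group 7: 740 * 0.942 + 590 * 0.295 = 697 + 174 = 871
End of period: [178, 186, 474, 1275, 885, 438, 871]
Period 2:
Births: 474 * 0.135 = 64
Group 2: 178 * 0.981 = 175
Group 3: 186 * 0.988 = 184
Group 4: 474 * 0.966 = 458
Group 5: 1275 * 0.962 = 1227
Group 6: 885 * 0.953 = 843
Group 7: 438 * 0.942 + 871 * 0.295 = 413 + 257 = 670
End of period: [64, 175, 184, 458, 1227, 843, 670]

64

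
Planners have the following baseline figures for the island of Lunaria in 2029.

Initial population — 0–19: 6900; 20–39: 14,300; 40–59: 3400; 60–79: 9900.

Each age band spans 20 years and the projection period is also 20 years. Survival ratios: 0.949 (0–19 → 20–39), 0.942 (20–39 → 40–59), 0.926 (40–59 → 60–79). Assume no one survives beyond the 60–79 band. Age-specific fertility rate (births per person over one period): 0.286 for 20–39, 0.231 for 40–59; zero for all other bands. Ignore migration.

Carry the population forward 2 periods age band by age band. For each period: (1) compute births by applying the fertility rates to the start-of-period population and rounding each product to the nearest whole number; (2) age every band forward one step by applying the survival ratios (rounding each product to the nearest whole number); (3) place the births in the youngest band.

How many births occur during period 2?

4985

Let band 1 be 0–19 through band 4 = 60–79.
Period 1.
Births: 14300 × 0.286 = 4090 ; 3400 × 0.231 = 785 — total 4875
Band 2: 6900 × 0.949 = 6548
Band 3: 14300 × 0.942 = 13471
Band 4: 3400 × 0.926 = 3148
End of period: [4875, 6548, 13471, 3148]
Period 2.
Births: 6548 × 0.286 = 1873 ; 13471 × 0.231 = 3112 — total 4985
Band 2: 4875 × 0.949 = 4626
Band 3: 6548 × 0.942 = 6168
Band 4: 13471 × 0.926 = 12474
End of period: [4985, 4626, 6168, 12474]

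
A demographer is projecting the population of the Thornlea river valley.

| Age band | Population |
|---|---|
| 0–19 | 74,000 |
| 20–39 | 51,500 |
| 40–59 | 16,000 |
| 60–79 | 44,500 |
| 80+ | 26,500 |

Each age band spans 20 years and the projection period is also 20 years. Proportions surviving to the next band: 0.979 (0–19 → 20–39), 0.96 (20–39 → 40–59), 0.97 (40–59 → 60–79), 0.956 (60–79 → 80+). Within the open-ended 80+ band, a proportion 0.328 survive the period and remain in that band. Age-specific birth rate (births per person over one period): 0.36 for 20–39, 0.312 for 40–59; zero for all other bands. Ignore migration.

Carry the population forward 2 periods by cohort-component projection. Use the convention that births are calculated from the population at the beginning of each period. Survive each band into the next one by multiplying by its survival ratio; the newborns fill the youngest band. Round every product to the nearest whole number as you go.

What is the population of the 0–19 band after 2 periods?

41506

Numbering the groups 1..5 from youngest to oldest:
After projecting period 1:
Births: 51500 × 0.36 = 18540 ; 16000 × 0.312 = 4992 ⇒ total 23532
Group 2: 74000 × 0.979 = 72446
Group 3: 51500 × 0.96 = 49440
Group 4: 16000 × 0.97 = 15520
Group 5: 44500 × 0.956 + 26500 × 0.328 = 42542 + 8692 = 51234
Population now: 0–19=23532, 20–39=72446, 40–59=49440, 60–79=15520, 80+=51234
After projecting period 2:
Births: 72446 × 0.36 = 26081 ; 49440 × 0.312 = 15425 ⇒ total 41506
Group 2: 23532 × 0.979 = 23038
Group 3: 72446 × 0.96 = 69548
Group 4: 49440 × 0.97 = 47957
Group 5: 15520 × 0.956 + 51234 × 0.328 = 14837 + 16805 = 31642
Population now: 0–19=41506, 20–39=23038, 40–59=69548, 60–79=47957, 80+=31642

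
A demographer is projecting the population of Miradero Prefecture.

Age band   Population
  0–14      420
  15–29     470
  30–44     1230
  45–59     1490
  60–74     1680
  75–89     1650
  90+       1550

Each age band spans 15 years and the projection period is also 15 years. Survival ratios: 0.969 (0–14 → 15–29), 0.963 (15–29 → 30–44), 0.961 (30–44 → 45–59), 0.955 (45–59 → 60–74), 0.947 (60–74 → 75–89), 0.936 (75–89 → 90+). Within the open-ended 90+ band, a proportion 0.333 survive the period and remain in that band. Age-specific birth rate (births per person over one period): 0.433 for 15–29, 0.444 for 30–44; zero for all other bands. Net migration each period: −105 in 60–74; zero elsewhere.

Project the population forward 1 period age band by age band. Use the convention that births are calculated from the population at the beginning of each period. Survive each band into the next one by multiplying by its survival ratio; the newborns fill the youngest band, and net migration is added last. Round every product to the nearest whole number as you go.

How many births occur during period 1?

750

Period 1:
Births: 470 × 0.433 = 204  |  1230 × 0.444 = 546 → total 750
15–29: 420 × 0.969 = 407
30–44: 470 × 0.963 = 453
45–59: 1230 × 0.961 = 1182
60–74: 1490 × 0.955 = 1423
75–89: 1680 × 0.947 = 1591
90+: 1650 × 0.936 + 1550 × 0.333 = 1544 + 516 = 2060
Net migration: 60–74 − 105 → 1318
Population now: 0–14=750, 15–29=407, 30–44=453, 45–59=1182, 60–74=1318, 75–89=1591, 90+=2060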